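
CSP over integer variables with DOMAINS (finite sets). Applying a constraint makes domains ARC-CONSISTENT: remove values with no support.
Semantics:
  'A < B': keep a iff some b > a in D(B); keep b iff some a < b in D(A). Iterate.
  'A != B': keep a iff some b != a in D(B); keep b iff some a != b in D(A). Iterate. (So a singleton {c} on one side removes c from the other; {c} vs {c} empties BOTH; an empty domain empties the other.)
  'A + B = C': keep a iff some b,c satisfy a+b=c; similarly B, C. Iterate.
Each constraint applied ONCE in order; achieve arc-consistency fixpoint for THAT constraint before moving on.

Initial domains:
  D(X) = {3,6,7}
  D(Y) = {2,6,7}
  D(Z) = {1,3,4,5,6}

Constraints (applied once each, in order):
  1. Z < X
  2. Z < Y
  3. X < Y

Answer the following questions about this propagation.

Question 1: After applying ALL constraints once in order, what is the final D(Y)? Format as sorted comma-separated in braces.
Answer: {6,7}

Derivation:
Constraint 1 (Z < X) on D(Z)={1,3,4,5,6} D(X)={3,6,7}: no change
Constraint 2 (Z < Y) on D(Z)={1,3,4,5,6} D(Y)={2,6,7}: no change
Constraint 3 (X < Y) on D(X)={3,6,7} D(Y)={2,6,7}: X {3,6,7}->{3,6}; Y {2,6,7}->{6,7}
So after all 3 constraints: D(Y) = {6,7}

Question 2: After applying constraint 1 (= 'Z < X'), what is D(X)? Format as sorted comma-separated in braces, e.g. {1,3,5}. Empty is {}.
Constraint 1 (Z < X) on D(Z)={1,3,4,5,6} D(X)={3,6,7}: no change
So after constraint 1: D(X) = {3,6,7}

Answer: {3,6,7}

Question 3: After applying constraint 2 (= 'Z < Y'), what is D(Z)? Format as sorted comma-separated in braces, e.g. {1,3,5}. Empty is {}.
Answer: {1,3,4,5,6}

Derivation:
Constraint 1 (Z < X) on D(Z)={1,3,4,5,6} D(X)={3,6,7}: no change
Constraint 2 (Z < Y) on D(Z)={1,3,4,5,6} D(Y)={2,6,7}: no change
So after constraint 2: D(Z) = {1,3,4,5,6}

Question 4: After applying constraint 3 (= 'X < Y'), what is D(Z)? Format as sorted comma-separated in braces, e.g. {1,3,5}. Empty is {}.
Constraint 1 (Z < X) on D(Z)={1,3,4,5,6} D(X)={3,6,7}: no change
Constraint 2 (Z < Y) on D(Z)={1,3,4,5,6} D(Y)={2,6,7}: no change
Constraint 3 (X < Y) on D(X)={3,6,7} D(Y)={2,6,7}: X {3,6,7}->{3,6}; Y {2,6,7}->{6,7}
So after constraint 3: D(Z) = {1,3,4,5,6}

Answer: {1,3,4,5,6}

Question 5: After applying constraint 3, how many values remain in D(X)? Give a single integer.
Answer: 2

Derivation:
Constraint 1 (Z < X) on D(Z)={1,3,4,5,6} D(X)={3,6,7}: no change
Constraint 2 (Z < Y) on D(Z)={1,3,4,5,6} D(Y)={2,6,7}: no change
Constraint 3 (X < Y) on D(X)={3,6,7} D(Y)={2,6,7}: X {3,6,7}->{3,6}; Y {2,6,7}->{6,7}
So after constraint 3: D(X)={3,6}, size = 2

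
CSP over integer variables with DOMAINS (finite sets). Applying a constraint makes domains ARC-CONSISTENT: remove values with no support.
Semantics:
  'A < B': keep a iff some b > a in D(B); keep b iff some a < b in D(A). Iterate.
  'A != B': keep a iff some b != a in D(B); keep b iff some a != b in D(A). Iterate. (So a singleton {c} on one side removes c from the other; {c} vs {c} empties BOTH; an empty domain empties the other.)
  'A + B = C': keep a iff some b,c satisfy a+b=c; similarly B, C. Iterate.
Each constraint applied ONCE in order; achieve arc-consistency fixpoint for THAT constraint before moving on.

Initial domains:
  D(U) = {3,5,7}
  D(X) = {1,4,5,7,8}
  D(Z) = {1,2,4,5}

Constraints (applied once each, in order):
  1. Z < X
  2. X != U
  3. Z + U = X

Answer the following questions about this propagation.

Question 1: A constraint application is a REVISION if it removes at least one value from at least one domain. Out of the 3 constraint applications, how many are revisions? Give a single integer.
Answer: 1

Derivation:
Constraint 1 (Z < X) on D(Z)={1,2,4,5} D(X)={1,4,5,7,8}: X {1,4,5,7,8}->{4,5,7,8} => REVISION
Constraint 2 (X != U) on D(X)={4,5,7,8} D(U)={3,5,7}: no change => not a revision
Constraint 3 (Z + U = X) on D(Z)={1,2,4,5} D(U)={3,5,7} D(X)={4,5,7,8}: no change => not a revision
Total revisions = 1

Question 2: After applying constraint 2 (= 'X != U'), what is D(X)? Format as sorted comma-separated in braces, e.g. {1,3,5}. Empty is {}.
Answer: {4,5,7,8}

Derivation:
Constraint 1 (Z < X) on D(Z)={1,2,4,5} D(X)={1,4,5,7,8}: X {1,4,5,7,8}->{4,5,7,8}
Constraint 2 (X != U) on D(X)={4,5,7,8} D(U)={3,5,7}: no change
So after constraint 2: D(X) = {4,5,7,8}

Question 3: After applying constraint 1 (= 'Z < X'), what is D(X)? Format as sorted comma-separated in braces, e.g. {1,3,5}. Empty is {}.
Constraint 1 (Z < X) on D(Z)={1,2,4,5} D(X)={1,4,5,7,8}: X {1,4,5,7,8}->{4,5,7,8}
So after constraint 1: D(X) = {4,5,7,8}

Answer: {4,5,7,8}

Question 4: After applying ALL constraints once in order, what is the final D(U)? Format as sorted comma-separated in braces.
Answer: {3,5,7}

Derivation:
Constraint 1 (Z < X) on D(Z)={1,2,4,5} D(X)={1,4,5,7,8}: X {1,4,5,7,8}->{4,5,7,8}
Constraint 2 (X != U) on D(X)={4,5,7,8} D(U)={3,5,7}: no change
Constraint 3 (Z + U = X) on D(Z)={1,2,4,5} D(U)={3,5,7} D(X)={4,5,7,8}: no change
So after all 3 constraints: D(U) = {3,5,7}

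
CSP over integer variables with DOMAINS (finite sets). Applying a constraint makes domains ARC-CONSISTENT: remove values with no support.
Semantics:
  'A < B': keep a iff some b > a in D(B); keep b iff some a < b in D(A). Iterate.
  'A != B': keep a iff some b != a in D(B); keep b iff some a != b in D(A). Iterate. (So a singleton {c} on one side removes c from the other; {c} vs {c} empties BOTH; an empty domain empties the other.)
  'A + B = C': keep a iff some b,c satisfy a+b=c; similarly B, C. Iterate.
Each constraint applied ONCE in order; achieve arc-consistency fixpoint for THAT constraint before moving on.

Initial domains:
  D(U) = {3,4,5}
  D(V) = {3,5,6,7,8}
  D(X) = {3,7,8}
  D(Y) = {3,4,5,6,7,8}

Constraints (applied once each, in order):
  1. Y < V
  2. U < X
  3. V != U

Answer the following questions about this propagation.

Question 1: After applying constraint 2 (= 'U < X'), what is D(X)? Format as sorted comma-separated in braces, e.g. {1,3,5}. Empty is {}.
Answer: {7,8}

Derivation:
Constraint 1 (Y < V) on D(Y)={3,4,5,6,7,8} D(V)={3,5,6,7,8}: Y {3,4,5,6,7,8}->{3,4,5,6,7}; V {3,5,6,7,8}->{5,6,7,8}
Constraint 2 (U < X) on D(U)={3,4,5} D(X)={3,7,8}: X {3,7,8}->{7,8}
So after constraint 2: D(X) = {7,8}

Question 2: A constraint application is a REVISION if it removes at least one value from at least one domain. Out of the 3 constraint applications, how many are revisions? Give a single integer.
Constraint 1 (Y < V) on D(Y)={3,4,5,6,7,8} D(V)={3,5,6,7,8}: Y {3,4,5,6,7,8}->{3,4,5,6,7}; V {3,5,6,7,8}->{5,6,7,8} => REVISION
Constraint 2 (U < X) on D(U)={3,4,5} D(X)={3,7,8}: X {3,7,8}->{7,8} => REVISION
Constraint 3 (V != U) on D(V)={5,6,7,8} D(U)={3,4,5}: no change => not a revision
Total revisions = 2

Answer: 2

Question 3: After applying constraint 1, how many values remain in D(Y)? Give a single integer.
Answer: 5

Derivation:
Constraint 1 (Y < V) on D(Y)={3,4,5,6,7,8} D(V)={3,5,6,7,8}: Y {3,4,5,6,7,8}->{3,4,5,6,7}; V {3,5,6,7,8}->{5,6,7,8}
So after constraint 1: D(Y)={3,4,5,6,7}, size = 5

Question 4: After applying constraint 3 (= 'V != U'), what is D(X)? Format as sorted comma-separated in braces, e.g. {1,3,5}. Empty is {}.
Answer: {7,8}

Derivation:
Constraint 1 (Y < V) on D(Y)={3,4,5,6,7,8} D(V)={3,5,6,7,8}: Y {3,4,5,6,7,8}->{3,4,5,6,7}; V {3,5,6,7,8}->{5,6,7,8}
Constraint 2 (U < X) on D(U)={3,4,5} D(X)={3,7,8}: X {3,7,8}->{7,8}
Constraint 3 (V != U) on D(V)={5,6,7,8} D(U)={3,4,5}: no change
So after constraint 3: D(X) = {7,8}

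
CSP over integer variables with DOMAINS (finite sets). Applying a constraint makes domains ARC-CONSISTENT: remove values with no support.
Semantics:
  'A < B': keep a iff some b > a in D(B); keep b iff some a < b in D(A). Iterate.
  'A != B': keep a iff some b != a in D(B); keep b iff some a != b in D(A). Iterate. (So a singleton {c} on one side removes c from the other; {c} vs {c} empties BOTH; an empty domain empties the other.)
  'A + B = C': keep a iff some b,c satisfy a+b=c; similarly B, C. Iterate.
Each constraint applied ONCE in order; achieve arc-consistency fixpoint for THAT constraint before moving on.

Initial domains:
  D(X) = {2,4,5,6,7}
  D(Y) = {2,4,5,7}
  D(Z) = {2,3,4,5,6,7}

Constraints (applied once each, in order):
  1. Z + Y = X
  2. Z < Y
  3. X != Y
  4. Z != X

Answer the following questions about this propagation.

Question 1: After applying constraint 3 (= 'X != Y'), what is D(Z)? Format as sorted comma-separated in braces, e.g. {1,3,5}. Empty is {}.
Answer: {2,3,4}

Derivation:
Constraint 1 (Z + Y = X) on D(Z)={2,3,4,5,6,7} D(Y)={2,4,5,7} D(X)={2,4,5,6,7}: Z {2,3,4,5,6,7}->{2,3,4,5}; Y {2,4,5,7}->{2,4,5}; X {2,4,5,6,7}->{4,5,6,7}
Constraint 2 (Z < Y) on D(Z)={2,3,4,5} D(Y)={2,4,5}: Z {2,3,4,5}->{2,3,4}; Y {2,4,5}->{4,5}
Constraint 3 (X != Y) on D(X)={4,5,6,7} D(Y)={4,5}: no change
So after constraint 3: D(Z) = {2,3,4}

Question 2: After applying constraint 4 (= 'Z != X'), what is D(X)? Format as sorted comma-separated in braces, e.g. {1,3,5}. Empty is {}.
Constraint 1 (Z + Y = X) on D(Z)={2,3,4,5,6,7} D(Y)={2,4,5,7} D(X)={2,4,5,6,7}: Z {2,3,4,5,6,7}->{2,3,4,5}; Y {2,4,5,7}->{2,4,5}; X {2,4,5,6,7}->{4,5,6,7}
Constraint 2 (Z < Y) on D(Z)={2,3,4,5} D(Y)={2,4,5}: Z {2,3,4,5}->{2,3,4}; Y {2,4,5}->{4,5}
Constraint 3 (X != Y) on D(X)={4,5,6,7} D(Y)={4,5}: no change
Constraint 4 (Z != X) on D(Z)={2,3,4} D(X)={4,5,6,7}: no change
So after constraint 4: D(X) = {4,5,6,7}

Answer: {4,5,6,7}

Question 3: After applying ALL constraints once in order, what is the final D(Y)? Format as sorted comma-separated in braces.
Constraint 1 (Z + Y = X) on D(Z)={2,3,4,5,6,7} D(Y)={2,4,5,7} D(X)={2,4,5,6,7}: Z {2,3,4,5,6,7}->{2,3,4,5}; Y {2,4,5,7}->{2,4,5}; X {2,4,5,6,7}->{4,5,6,7}
Constraint 2 (Z < Y) on D(Z)={2,3,4,5} D(Y)={2,4,5}: Z {2,3,4,5}->{2,3,4}; Y {2,4,5}->{4,5}
Constraint 3 (X != Y) on D(X)={4,5,6,7} D(Y)={4,5}: no change
Constraint 4 (Z != X) on D(Z)={2,3,4} D(X)={4,5,6,7}: no change
So after all 4 constraints: D(Y) = {4,5}

Answer: {4,5}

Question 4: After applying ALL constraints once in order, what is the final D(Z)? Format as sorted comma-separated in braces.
Answer: {2,3,4}

Derivation:
Constraint 1 (Z + Y = X) on D(Z)={2,3,4,5,6,7} D(Y)={2,4,5,7} D(X)={2,4,5,6,7}: Z {2,3,4,5,6,7}->{2,3,4,5}; Y {2,4,5,7}->{2,4,5}; X {2,4,5,6,7}->{4,5,6,7}
Constraint 2 (Z < Y) on D(Z)={2,3,4,5} D(Y)={2,4,5}: Z {2,3,4,5}->{2,3,4}; Y {2,4,5}->{4,5}
Constraint 3 (X != Y) on D(X)={4,5,6,7} D(Y)={4,5}: no change
Constraint 4 (Z != X) on D(Z)={2,3,4} D(X)={4,5,6,7}: no change
So after all 4 constraints: D(Z) = {2,3,4}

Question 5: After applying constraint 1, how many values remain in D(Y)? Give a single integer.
Answer: 3

Derivation:
Constraint 1 (Z + Y = X) on D(Z)={2,3,4,5,6,7} D(Y)={2,4,5,7} D(X)={2,4,5,6,7}: Z {2,3,4,5,6,7}->{2,3,4,5}; Y {2,4,5,7}->{2,4,5}; X {2,4,5,6,7}->{4,5,6,7}
So after constraint 1: D(Y)={2,4,5}, size = 3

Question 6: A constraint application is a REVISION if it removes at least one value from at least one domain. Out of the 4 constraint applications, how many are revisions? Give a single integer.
Constraint 1 (Z + Y = X) on D(Z)={2,3,4,5,6,7} D(Y)={2,4,5,7} D(X)={2,4,5,6,7}: Z {2,3,4,5,6,7}->{2,3,4,5}; Y {2,4,5,7}->{2,4,5}; X {2,4,5,6,7}->{4,5,6,7} => REVISION
Constraint 2 (Z < Y) on D(Z)={2,3,4,5} D(Y)={2,4,5}: Z {2,3,4,5}->{2,3,4}; Y {2,4,5}->{4,5} => REVISION
Constraint 3 (X != Y) on D(X)={4,5,6,7} D(Y)={4,5}: no change => not a revision
Constraint 4 (Z != X) on D(Z)={2,3,4} D(X)={4,5,6,7}: no change => not a revision
Total revisions = 2

Answer: 2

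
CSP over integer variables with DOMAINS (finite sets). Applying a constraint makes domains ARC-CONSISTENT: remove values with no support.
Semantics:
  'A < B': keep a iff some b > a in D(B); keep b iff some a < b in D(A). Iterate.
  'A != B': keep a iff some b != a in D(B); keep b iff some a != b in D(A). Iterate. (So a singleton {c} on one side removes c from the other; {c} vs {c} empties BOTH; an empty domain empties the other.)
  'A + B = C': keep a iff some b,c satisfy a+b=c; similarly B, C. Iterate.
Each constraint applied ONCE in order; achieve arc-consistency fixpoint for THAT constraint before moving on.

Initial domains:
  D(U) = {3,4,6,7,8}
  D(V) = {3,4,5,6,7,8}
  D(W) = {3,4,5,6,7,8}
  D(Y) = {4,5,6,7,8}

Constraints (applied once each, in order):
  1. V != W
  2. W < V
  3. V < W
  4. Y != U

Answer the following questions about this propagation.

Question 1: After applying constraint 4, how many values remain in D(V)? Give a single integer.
Constraint 1 (V != W) on D(V)={3,4,5,6,7,8} D(W)={3,4,5,6,7,8}: no change
Constraint 2 (W < V) on D(W)={3,4,5,6,7,8} D(V)={3,4,5,6,7,8}: W {3,4,5,6,7,8}->{3,4,5,6,7}; V {3,4,5,6,7,8}->{4,5,6,7,8}
Constraint 3 (V < W) on D(V)={4,5,6,7,8} D(W)={3,4,5,6,7}: V {4,5,6,7,8}->{4,5,6}; W {3,4,5,6,7}->{5,6,7}
Constraint 4 (Y != U) on D(Y)={4,5,6,7,8} D(U)={3,4,6,7,8}: no change
So after constraint 4: D(V)={4,5,6}, size = 3

Answer: 3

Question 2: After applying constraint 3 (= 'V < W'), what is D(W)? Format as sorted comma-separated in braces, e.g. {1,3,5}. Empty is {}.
Answer: {5,6,7}

Derivation:
Constraint 1 (V != W) on D(V)={3,4,5,6,7,8} D(W)={3,4,5,6,7,8}: no change
Constraint 2 (W < V) on D(W)={3,4,5,6,7,8} D(V)={3,4,5,6,7,8}: W {3,4,5,6,7,8}->{3,4,5,6,7}; V {3,4,5,6,7,8}->{4,5,6,7,8}
Constraint 3 (V < W) on D(V)={4,5,6,7,8} D(W)={3,4,5,6,7}: V {4,5,6,7,8}->{4,5,6}; W {3,4,5,6,7}->{5,6,7}
So after constraint 3: D(W) = {5,6,7}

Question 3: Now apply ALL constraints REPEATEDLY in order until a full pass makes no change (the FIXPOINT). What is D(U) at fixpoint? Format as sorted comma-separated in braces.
pass 0 (initial): D(U)={3,4,6,7,8}
pass 1: V {3,4,5,6,7,8}->{4,5,6}; W {3,4,5,6,7,8}->{5,6,7}
pass 2: V {4,5,6}->{}; W {5,6,7}->{}
pass 3: no change
Fixpoint after 3 passes: D(U) = {3,4,6,7,8}

Answer: {3,4,6,7,8}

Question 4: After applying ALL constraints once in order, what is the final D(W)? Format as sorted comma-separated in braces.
Answer: {5,6,7}

Derivation:
Constraint 1 (V != W) on D(V)={3,4,5,6,7,8} D(W)={3,4,5,6,7,8}: no change
Constraint 2 (W < V) on D(W)={3,4,5,6,7,8} D(V)={3,4,5,6,7,8}: W {3,4,5,6,7,8}->{3,4,5,6,7}; V {3,4,5,6,7,8}->{4,5,6,7,8}
Constraint 3 (V < W) on D(V)={4,5,6,7,8} D(W)={3,4,5,6,7}: V {4,5,6,7,8}->{4,5,6}; W {3,4,5,6,7}->{5,6,7}
Constraint 4 (Y != U) on D(Y)={4,5,6,7,8} D(U)={3,4,6,7,8}: no change
So after all 4 constraints: D(W) = {5,6,7}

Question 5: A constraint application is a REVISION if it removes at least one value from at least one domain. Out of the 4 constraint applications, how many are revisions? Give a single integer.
Constraint 1 (V != W) on D(V)={3,4,5,6,7,8} D(W)={3,4,5,6,7,8}: no change => not a revision
Constraint 2 (W < V) on D(W)={3,4,5,6,7,8} D(V)={3,4,5,6,7,8}: W {3,4,5,6,7,8}->{3,4,5,6,7}; V {3,4,5,6,7,8}->{4,5,6,7,8} => REVISION
Constraint 3 (V < W) on D(V)={4,5,6,7,8} D(W)={3,4,5,6,7}: V {4,5,6,7,8}->{4,5,6}; W {3,4,5,6,7}->{5,6,7} => REVISION
Constraint 4 (Y != U) on D(Y)={4,5,6,7,8} D(U)={3,4,6,7,8}: no change => not a revision
Total revisions = 2

Answer: 2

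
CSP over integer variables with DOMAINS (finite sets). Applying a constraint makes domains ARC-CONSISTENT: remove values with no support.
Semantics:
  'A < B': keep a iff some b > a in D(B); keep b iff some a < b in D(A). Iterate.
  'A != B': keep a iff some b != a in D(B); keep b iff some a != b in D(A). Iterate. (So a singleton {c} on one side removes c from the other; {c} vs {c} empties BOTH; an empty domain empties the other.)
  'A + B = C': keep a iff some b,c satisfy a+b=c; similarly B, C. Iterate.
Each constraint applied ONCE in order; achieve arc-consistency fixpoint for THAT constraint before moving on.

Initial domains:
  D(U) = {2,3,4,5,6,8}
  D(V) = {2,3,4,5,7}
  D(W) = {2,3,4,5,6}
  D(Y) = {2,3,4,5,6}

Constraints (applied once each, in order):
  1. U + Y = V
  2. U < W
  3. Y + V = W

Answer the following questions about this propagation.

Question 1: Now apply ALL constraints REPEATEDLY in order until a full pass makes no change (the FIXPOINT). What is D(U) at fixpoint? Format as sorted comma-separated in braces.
Answer: {2}

Derivation:
pass 0 (initial): D(U)={2,3,4,5,6,8}
pass 1: U {2,3,4,5,6,8}->{2,3,4,5}; V {2,3,4,5,7}->{4}; W {2,3,4,5,6}->{6}; Y {2,3,4,5,6}->{2}
pass 2: U {2,3,4,5}->{2}
pass 3: no change
Fixpoint after 3 passes: D(U) = {2}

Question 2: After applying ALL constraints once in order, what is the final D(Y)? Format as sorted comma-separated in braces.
Constraint 1 (U + Y = V) on D(U)={2,3,4,5,6,8} D(Y)={2,3,4,5,6} D(V)={2,3,4,5,7}: U {2,3,4,5,6,8}->{2,3,4,5}; Y {2,3,4,5,6}->{2,3,4,5}; V {2,3,4,5,7}->{4,5,7}
Constraint 2 (U < W) on D(U)={2,3,4,5} D(W)={2,3,4,5,6}: W {2,3,4,5,6}->{3,4,5,6}
Constraint 3 (Y + V = W) on D(Y)={2,3,4,5} D(V)={4,5,7} D(W)={3,4,5,6}: Y {2,3,4,5}->{2}; V {4,5,7}->{4}; W {3,4,5,6}->{6}
So after all 3 constraints: D(Y) = {2}

Answer: {2}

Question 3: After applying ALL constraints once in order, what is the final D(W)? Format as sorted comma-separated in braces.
Constraint 1 (U + Y = V) on D(U)={2,3,4,5,6,8} D(Y)={2,3,4,5,6} D(V)={2,3,4,5,7}: U {2,3,4,5,6,8}->{2,3,4,5}; Y {2,3,4,5,6}->{2,3,4,5}; V {2,3,4,5,7}->{4,5,7}
Constraint 2 (U < W) on D(U)={2,3,4,5} D(W)={2,3,4,5,6}: W {2,3,4,5,6}->{3,4,5,6}
Constraint 3 (Y + V = W) on D(Y)={2,3,4,5} D(V)={4,5,7} D(W)={3,4,5,6}: Y {2,3,4,5}->{2}; V {4,5,7}->{4}; W {3,4,5,6}->{6}
So after all 3 constraints: D(W) = {6}

Answer: {6}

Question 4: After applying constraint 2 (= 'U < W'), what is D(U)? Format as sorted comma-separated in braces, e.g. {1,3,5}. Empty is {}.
Answer: {2,3,4,5}

Derivation:
Constraint 1 (U + Y = V) on D(U)={2,3,4,5,6,8} D(Y)={2,3,4,5,6} D(V)={2,3,4,5,7}: U {2,3,4,5,6,8}->{2,3,4,5}; Y {2,3,4,5,6}->{2,3,4,5}; V {2,3,4,5,7}->{4,5,7}
Constraint 2 (U < W) on D(U)={2,3,4,5} D(W)={2,3,4,5,6}: W {2,3,4,5,6}->{3,4,5,6}
So after constraint 2: D(U) = {2,3,4,5}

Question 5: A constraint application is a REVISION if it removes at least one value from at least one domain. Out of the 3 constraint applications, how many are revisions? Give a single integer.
Answer: 3

Derivation:
Constraint 1 (U + Y = V) on D(U)={2,3,4,5,6,8} D(Y)={2,3,4,5,6} D(V)={2,3,4,5,7}: U {2,3,4,5,6,8}->{2,3,4,5}; Y {2,3,4,5,6}->{2,3,4,5}; V {2,3,4,5,7}->{4,5,7} => REVISION
Constraint 2 (U < W) on D(U)={2,3,4,5} D(W)={2,3,4,5,6}: W {2,3,4,5,6}->{3,4,5,6} => REVISION
Constraint 3 (Y + V = W) on D(Y)={2,3,4,5} D(V)={4,5,7} D(W)={3,4,5,6}: Y {2,3,4,5}->{2}; V {4,5,7}->{4}; W {3,4,5,6}->{6} => REVISION
Total revisions = 3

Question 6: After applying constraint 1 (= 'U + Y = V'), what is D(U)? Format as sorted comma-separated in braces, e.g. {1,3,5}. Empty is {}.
Constraint 1 (U + Y = V) on D(U)={2,3,4,5,6,8} D(Y)={2,3,4,5,6} D(V)={2,3,4,5,7}: U {2,3,4,5,6,8}->{2,3,4,5}; Y {2,3,4,5,6}->{2,3,4,5}; V {2,3,4,5,7}->{4,5,7}
So after constraint 1: D(U) = {2,3,4,5}

Answer: {2,3,4,5}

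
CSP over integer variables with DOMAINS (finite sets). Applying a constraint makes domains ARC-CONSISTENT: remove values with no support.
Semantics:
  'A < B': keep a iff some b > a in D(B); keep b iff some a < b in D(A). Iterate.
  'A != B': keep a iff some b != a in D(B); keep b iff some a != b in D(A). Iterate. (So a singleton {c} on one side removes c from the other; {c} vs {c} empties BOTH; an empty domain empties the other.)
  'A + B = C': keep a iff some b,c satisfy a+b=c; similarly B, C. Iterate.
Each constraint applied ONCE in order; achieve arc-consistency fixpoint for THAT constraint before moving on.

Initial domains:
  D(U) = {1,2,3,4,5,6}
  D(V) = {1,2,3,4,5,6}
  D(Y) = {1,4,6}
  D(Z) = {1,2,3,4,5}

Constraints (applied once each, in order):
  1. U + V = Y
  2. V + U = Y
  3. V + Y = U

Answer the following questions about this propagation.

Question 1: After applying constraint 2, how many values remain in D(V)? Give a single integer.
Constraint 1 (U + V = Y) on D(U)={1,2,3,4,5,6} D(V)={1,2,3,4,5,6} D(Y)={1,4,6}: U {1,2,3,4,5,6}->{1,2,3,4,5}; V {1,2,3,4,5,6}->{1,2,3,4,5}; Y {1,4,6}->{4,6}
Constraint 2 (V + U = Y) on D(V)={1,2,3,4,5} D(U)={1,2,3,4,5} D(Y)={4,6}: no change
So after constraint 2: D(V)={1,2,3,4,5}, size = 5

Answer: 5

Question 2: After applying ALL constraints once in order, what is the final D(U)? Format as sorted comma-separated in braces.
Constraint 1 (U + V = Y) on D(U)={1,2,3,4,5,6} D(V)={1,2,3,4,5,6} D(Y)={1,4,6}: U {1,2,3,4,5,6}->{1,2,3,4,5}; V {1,2,3,4,5,6}->{1,2,3,4,5}; Y {1,4,6}->{4,6}
Constraint 2 (V + U = Y) on D(V)={1,2,3,4,5} D(U)={1,2,3,4,5} D(Y)={4,6}: no change
Constraint 3 (V + Y = U) on D(V)={1,2,3,4,5} D(Y)={4,6} D(U)={1,2,3,4,5}: V {1,2,3,4,5}->{1}; Y {4,6}->{4}; U {1,2,3,4,5}->{5}
So after all 3 constraints: D(U) = {5}

Answer: {5}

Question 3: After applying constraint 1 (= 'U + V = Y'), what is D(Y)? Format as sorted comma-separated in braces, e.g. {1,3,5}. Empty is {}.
Answer: {4,6}

Derivation:
Constraint 1 (U + V = Y) on D(U)={1,2,3,4,5,6} D(V)={1,2,3,4,5,6} D(Y)={1,4,6}: U {1,2,3,4,5,6}->{1,2,3,4,5}; V {1,2,3,4,5,6}->{1,2,3,4,5}; Y {1,4,6}->{4,6}
So after constraint 1: D(Y) = {4,6}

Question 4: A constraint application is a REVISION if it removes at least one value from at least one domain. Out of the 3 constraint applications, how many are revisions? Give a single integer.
Constraint 1 (U + V = Y) on D(U)={1,2,3,4,5,6} D(V)={1,2,3,4,5,6} D(Y)={1,4,6}: U {1,2,3,4,5,6}->{1,2,3,4,5}; V {1,2,3,4,5,6}->{1,2,3,4,5}; Y {1,4,6}->{4,6} => REVISION
Constraint 2 (V + U = Y) on D(V)={1,2,3,4,5} D(U)={1,2,3,4,5} D(Y)={4,6}: no change => not a revision
Constraint 3 (V + Y = U) on D(V)={1,2,3,4,5} D(Y)={4,6} D(U)={1,2,3,4,5}: V {1,2,3,4,5}->{1}; Y {4,6}->{4}; U {1,2,3,4,5}->{5} => REVISION
Total revisions = 2

Answer: 2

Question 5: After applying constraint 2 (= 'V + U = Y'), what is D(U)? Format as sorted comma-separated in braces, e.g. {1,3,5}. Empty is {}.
Constraint 1 (U + V = Y) on D(U)={1,2,3,4,5,6} D(V)={1,2,3,4,5,6} D(Y)={1,4,6}: U {1,2,3,4,5,6}->{1,2,3,4,5}; V {1,2,3,4,5,6}->{1,2,3,4,5}; Y {1,4,6}->{4,6}
Constraint 2 (V + U = Y) on D(V)={1,2,3,4,5} D(U)={1,2,3,4,5} D(Y)={4,6}: no change
So after constraint 2: D(U) = {1,2,3,4,5}

Answer: {1,2,3,4,5}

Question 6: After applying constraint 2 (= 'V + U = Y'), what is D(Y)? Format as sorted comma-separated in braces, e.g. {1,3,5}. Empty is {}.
Constraint 1 (U + V = Y) on D(U)={1,2,3,4,5,6} D(V)={1,2,3,4,5,6} D(Y)={1,4,6}: U {1,2,3,4,5,6}->{1,2,3,4,5}; V {1,2,3,4,5,6}->{1,2,3,4,5}; Y {1,4,6}->{4,6}
Constraint 2 (V + U = Y) on D(V)={1,2,3,4,5} D(U)={1,2,3,4,5} D(Y)={4,6}: no change
So after constraint 2: D(Y) = {4,6}

Answer: {4,6}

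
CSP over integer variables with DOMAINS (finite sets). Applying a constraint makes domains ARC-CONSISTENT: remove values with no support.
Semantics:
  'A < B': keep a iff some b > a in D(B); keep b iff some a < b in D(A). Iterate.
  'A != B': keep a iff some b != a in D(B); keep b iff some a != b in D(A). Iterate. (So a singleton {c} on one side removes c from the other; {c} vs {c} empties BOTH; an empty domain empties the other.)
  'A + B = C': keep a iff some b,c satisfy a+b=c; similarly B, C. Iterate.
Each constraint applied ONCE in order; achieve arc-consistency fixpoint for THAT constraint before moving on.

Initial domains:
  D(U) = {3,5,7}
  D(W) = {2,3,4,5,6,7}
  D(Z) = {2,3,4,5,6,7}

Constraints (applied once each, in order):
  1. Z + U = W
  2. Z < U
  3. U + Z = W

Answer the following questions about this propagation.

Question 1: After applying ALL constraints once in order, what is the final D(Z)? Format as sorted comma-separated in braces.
Constraint 1 (Z + U = W) on D(Z)={2,3,4,5,6,7} D(U)={3,5,7} D(W)={2,3,4,5,6,7}: Z {2,3,4,5,6,7}->{2,3,4}; U {3,5,7}->{3,5}; W {2,3,4,5,6,7}->{5,6,7}
Constraint 2 (Z < U) on D(Z)={2,3,4} D(U)={3,5}: no change
Constraint 3 (U + Z = W) on D(U)={3,5} D(Z)={2,3,4} D(W)={5,6,7}: no change
So after all 3 constraints: D(Z) = {2,3,4}

Answer: {2,3,4}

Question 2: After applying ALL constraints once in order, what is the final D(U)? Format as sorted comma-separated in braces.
Constraint 1 (Z + U = W) on D(Z)={2,3,4,5,6,7} D(U)={3,5,7} D(W)={2,3,4,5,6,7}: Z {2,3,4,5,6,7}->{2,3,4}; U {3,5,7}->{3,5}; W {2,3,4,5,6,7}->{5,6,7}
Constraint 2 (Z < U) on D(Z)={2,3,4} D(U)={3,5}: no change
Constraint 3 (U + Z = W) on D(U)={3,5} D(Z)={2,3,4} D(W)={5,6,7}: no change
So after all 3 constraints: D(U) = {3,5}

Answer: {3,5}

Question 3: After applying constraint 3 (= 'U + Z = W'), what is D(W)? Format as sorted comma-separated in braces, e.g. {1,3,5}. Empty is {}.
Answer: {5,6,7}

Derivation:
Constraint 1 (Z + U = W) on D(Z)={2,3,4,5,6,7} D(U)={3,5,7} D(W)={2,3,4,5,6,7}: Z {2,3,4,5,6,7}->{2,3,4}; U {3,5,7}->{3,5}; W {2,3,4,5,6,7}->{5,6,7}
Constraint 2 (Z < U) on D(Z)={2,3,4} D(U)={3,5}: no change
Constraint 3 (U + Z = W) on D(U)={3,5} D(Z)={2,3,4} D(W)={5,6,7}: no change
So after constraint 3: D(W) = {5,6,7}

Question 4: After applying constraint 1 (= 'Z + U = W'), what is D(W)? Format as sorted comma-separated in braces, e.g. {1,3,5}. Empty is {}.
Constraint 1 (Z + U = W) on D(Z)={2,3,4,5,6,7} D(U)={3,5,7} D(W)={2,3,4,5,6,7}: Z {2,3,4,5,6,7}->{2,3,4}; U {3,5,7}->{3,5}; W {2,3,4,5,6,7}->{5,6,7}
So after constraint 1: D(W) = {5,6,7}

Answer: {5,6,7}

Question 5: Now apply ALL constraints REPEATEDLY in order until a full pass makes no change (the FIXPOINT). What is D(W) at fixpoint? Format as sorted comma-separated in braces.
Answer: {5,6,7}

Derivation:
pass 0 (initial): D(W)={2,3,4,5,6,7}
pass 1: U {3,5,7}->{3,5}; W {2,3,4,5,6,7}->{5,6,7}; Z {2,3,4,5,6,7}->{2,3,4}
pass 2: no change
Fixpoint after 2 passes: D(W) = {5,6,7}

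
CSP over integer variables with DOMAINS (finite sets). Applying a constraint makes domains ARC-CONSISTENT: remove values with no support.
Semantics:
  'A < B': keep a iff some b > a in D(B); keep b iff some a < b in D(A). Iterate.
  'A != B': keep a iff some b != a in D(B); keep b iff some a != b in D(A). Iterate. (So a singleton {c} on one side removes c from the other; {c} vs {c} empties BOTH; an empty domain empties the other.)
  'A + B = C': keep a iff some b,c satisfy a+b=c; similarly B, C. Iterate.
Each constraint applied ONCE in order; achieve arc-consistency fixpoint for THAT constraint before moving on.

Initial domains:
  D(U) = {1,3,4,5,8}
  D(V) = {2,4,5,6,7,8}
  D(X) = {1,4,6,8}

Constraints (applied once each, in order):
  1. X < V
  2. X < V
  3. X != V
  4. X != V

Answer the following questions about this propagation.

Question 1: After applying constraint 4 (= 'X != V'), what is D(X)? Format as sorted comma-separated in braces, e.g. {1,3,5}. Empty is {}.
Constraint 1 (X < V) on D(X)={1,4,6,8} D(V)={2,4,5,6,7,8}: X {1,4,6,8}->{1,4,6}
Constraint 2 (X < V) on D(X)={1,4,6} D(V)={2,4,5,6,7,8}: no change
Constraint 3 (X != V) on D(X)={1,4,6} D(V)={2,4,5,6,7,8}: no change
Constraint 4 (X != V) on D(X)={1,4,6} D(V)={2,4,5,6,7,8}: no change
So after constraint 4: D(X) = {1,4,6}

Answer: {1,4,6}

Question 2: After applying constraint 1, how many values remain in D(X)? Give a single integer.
Answer: 3

Derivation:
Constraint 1 (X < V) on D(X)={1,4,6,8} D(V)={2,4,5,6,7,8}: X {1,4,6,8}->{1,4,6}
So after constraint 1: D(X)={1,4,6}, size = 3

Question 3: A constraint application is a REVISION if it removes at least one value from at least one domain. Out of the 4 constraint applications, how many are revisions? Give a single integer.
Constraint 1 (X < V) on D(X)={1,4,6,8} D(V)={2,4,5,6,7,8}: X {1,4,6,8}->{1,4,6} => REVISION
Constraint 2 (X < V) on D(X)={1,4,6} D(V)={2,4,5,6,7,8}: no change => not a revision
Constraint 3 (X != V) on D(X)={1,4,6} D(V)={2,4,5,6,7,8}: no change => not a revision
Constraint 4 (X != V) on D(X)={1,4,6} D(V)={2,4,5,6,7,8}: no change => not a revision
Total revisions = 1

Answer: 1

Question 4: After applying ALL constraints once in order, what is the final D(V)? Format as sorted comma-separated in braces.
Constraint 1 (X < V) on D(X)={1,4,6,8} D(V)={2,4,5,6,7,8}: X {1,4,6,8}->{1,4,6}
Constraint 2 (X < V) on D(X)={1,4,6} D(V)={2,4,5,6,7,8}: no change
Constraint 3 (X != V) on D(X)={1,4,6} D(V)={2,4,5,6,7,8}: no change
Constraint 4 (X != V) on D(X)={1,4,6} D(V)={2,4,5,6,7,8}: no change
So after all 4 constraints: D(V) = {2,4,5,6,7,8}

Answer: {2,4,5,6,7,8}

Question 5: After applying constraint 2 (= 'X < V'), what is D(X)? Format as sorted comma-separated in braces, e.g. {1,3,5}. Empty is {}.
Constraint 1 (X < V) on D(X)={1,4,6,8} D(V)={2,4,5,6,7,8}: X {1,4,6,8}->{1,4,6}
Constraint 2 (X < V) on D(X)={1,4,6} D(V)={2,4,5,6,7,8}: no change
So after constraint 2: D(X) = {1,4,6}

Answer: {1,4,6}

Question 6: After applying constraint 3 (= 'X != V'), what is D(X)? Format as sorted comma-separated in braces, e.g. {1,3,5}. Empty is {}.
Constraint 1 (X < V) on D(X)={1,4,6,8} D(V)={2,4,5,6,7,8}: X {1,4,6,8}->{1,4,6}
Constraint 2 (X < V) on D(X)={1,4,6} D(V)={2,4,5,6,7,8}: no change
Constraint 3 (X != V) on D(X)={1,4,6} D(V)={2,4,5,6,7,8}: no change
So after constraint 3: D(X) = {1,4,6}

Answer: {1,4,6}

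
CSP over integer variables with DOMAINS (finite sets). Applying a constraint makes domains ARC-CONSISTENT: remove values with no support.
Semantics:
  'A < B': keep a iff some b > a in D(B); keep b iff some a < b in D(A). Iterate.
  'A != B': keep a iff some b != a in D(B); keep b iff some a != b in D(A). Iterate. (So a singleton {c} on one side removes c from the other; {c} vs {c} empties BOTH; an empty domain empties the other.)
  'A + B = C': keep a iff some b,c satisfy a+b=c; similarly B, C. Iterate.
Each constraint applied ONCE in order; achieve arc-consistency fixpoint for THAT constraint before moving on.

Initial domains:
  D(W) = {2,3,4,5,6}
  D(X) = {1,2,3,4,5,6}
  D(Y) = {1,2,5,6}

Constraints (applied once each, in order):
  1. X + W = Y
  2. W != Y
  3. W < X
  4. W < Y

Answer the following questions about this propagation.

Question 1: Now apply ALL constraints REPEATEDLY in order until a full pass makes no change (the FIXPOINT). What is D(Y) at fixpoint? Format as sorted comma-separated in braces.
pass 0 (initial): D(Y)={1,2,5,6}
pass 1: W {2,3,4,5,6}->{2,3}; X {1,2,3,4,5,6}->{3,4}; Y {1,2,5,6}->{5,6}
pass 2: no change
Fixpoint after 2 passes: D(Y) = {5,6}

Answer: {5,6}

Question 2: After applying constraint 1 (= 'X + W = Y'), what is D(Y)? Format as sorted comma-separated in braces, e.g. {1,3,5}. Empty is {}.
Answer: {5,6}

Derivation:
Constraint 1 (X + W = Y) on D(X)={1,2,3,4,5,6} D(W)={2,3,4,5,6} D(Y)={1,2,5,6}: X {1,2,3,4,5,6}->{1,2,3,4}; W {2,3,4,5,6}->{2,3,4,5}; Y {1,2,5,6}->{5,6}
So after constraint 1: D(Y) = {5,6}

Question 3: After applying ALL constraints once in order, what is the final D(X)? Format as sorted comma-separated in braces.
Constraint 1 (X + W = Y) on D(X)={1,2,3,4,5,6} D(W)={2,3,4,5,6} D(Y)={1,2,5,6}: X {1,2,3,4,5,6}->{1,2,3,4}; W {2,3,4,5,6}->{2,3,4,5}; Y {1,2,5,6}->{5,6}
Constraint 2 (W != Y) on D(W)={2,3,4,5} D(Y)={5,6}: no change
Constraint 3 (W < X) on D(W)={2,3,4,5} D(X)={1,2,3,4}: W {2,3,4,5}->{2,3}; X {1,2,3,4}->{3,4}
Constraint 4 (W < Y) on D(W)={2,3} D(Y)={5,6}: no change
So after all 4 constraints: D(X) = {3,4}

Answer: {3,4}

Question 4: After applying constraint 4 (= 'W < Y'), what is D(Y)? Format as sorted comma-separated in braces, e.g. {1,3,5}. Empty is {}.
Answer: {5,6}

Derivation:
Constraint 1 (X + W = Y) on D(X)={1,2,3,4,5,6} D(W)={2,3,4,5,6} D(Y)={1,2,5,6}: X {1,2,3,4,5,6}->{1,2,3,4}; W {2,3,4,5,6}->{2,3,4,5}; Y {1,2,5,6}->{5,6}
Constraint 2 (W != Y) on D(W)={2,3,4,5} D(Y)={5,6}: no change
Constraint 3 (W < X) on D(W)={2,3,4,5} D(X)={1,2,3,4}: W {2,3,4,5}->{2,3}; X {1,2,3,4}->{3,4}
Constraint 4 (W < Y) on D(W)={2,3} D(Y)={5,6}: no change
So after constraint 4: D(Y) = {5,6}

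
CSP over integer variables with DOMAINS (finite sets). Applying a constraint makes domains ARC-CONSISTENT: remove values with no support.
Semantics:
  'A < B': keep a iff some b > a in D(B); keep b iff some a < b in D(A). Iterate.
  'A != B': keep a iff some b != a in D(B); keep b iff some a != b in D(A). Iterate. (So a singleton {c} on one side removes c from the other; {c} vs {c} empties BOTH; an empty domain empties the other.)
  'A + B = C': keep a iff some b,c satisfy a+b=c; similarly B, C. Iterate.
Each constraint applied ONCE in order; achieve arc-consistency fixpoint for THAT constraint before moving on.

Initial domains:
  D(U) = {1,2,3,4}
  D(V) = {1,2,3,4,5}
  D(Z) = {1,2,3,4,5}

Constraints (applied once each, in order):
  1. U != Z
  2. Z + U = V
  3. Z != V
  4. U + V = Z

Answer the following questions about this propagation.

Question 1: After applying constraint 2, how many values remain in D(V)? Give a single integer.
Answer: 4

Derivation:
Constraint 1 (U != Z) on D(U)={1,2,3,4} D(Z)={1,2,3,4,5}: no change
Constraint 2 (Z + U = V) on D(Z)={1,2,3,4,5} D(U)={1,2,3,4} D(V)={1,2,3,4,5}: Z {1,2,3,4,5}->{1,2,3,4}; V {1,2,3,4,5}->{2,3,4,5}
So after constraint 2: D(V)={2,3,4,5}, size = 4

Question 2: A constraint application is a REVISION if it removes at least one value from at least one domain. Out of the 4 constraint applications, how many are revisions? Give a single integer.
Answer: 2

Derivation:
Constraint 1 (U != Z) on D(U)={1,2,3,4} D(Z)={1,2,3,4,5}: no change => not a revision
Constraint 2 (Z + U = V) on D(Z)={1,2,3,4,5} D(U)={1,2,3,4} D(V)={1,2,3,4,5}: Z {1,2,3,4,5}->{1,2,3,4}; V {1,2,3,4,5}->{2,3,4,5} => REVISION
Constraint 3 (Z != V) on D(Z)={1,2,3,4} D(V)={2,3,4,5}: no change => not a revision
Constraint 4 (U + V = Z) on D(U)={1,2,3,4} D(V)={2,3,4,5} D(Z)={1,2,3,4}: U {1,2,3,4}->{1,2}; V {2,3,4,5}->{2,3}; Z {1,2,3,4}->{3,4} => REVISION
Total revisions = 2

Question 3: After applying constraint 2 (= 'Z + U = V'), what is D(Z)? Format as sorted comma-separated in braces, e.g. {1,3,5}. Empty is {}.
Constraint 1 (U != Z) on D(U)={1,2,3,4} D(Z)={1,2,3,4,5}: no change
Constraint 2 (Z + U = V) on D(Z)={1,2,3,4,5} D(U)={1,2,3,4} D(V)={1,2,3,4,5}: Z {1,2,3,4,5}->{1,2,3,4}; V {1,2,3,4,5}->{2,3,4,5}
So after constraint 2: D(Z) = {1,2,3,4}

Answer: {1,2,3,4}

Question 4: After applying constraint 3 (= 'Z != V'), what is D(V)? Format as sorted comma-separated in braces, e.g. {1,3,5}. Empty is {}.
Answer: {2,3,4,5}

Derivation:
Constraint 1 (U != Z) on D(U)={1,2,3,4} D(Z)={1,2,3,4,5}: no change
Constraint 2 (Z + U = V) on D(Z)={1,2,3,4,5} D(U)={1,2,3,4} D(V)={1,2,3,4,5}: Z {1,2,3,4,5}->{1,2,3,4}; V {1,2,3,4,5}->{2,3,4,5}
Constraint 3 (Z != V) on D(Z)={1,2,3,4} D(V)={2,3,4,5}: no change
So after constraint 3: D(V) = {2,3,4,5}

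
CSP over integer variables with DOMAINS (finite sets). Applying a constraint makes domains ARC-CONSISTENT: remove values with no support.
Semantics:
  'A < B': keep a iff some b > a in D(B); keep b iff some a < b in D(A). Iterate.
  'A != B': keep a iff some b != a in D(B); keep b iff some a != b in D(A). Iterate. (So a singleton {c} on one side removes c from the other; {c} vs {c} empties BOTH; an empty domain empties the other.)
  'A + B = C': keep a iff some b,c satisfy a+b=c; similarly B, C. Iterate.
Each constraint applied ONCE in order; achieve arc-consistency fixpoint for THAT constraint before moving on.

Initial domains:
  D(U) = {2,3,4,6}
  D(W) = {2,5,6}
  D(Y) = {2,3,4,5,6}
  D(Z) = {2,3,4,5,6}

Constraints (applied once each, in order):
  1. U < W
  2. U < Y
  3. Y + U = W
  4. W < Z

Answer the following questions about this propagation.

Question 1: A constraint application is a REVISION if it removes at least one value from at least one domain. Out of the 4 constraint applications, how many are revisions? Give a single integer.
Answer: 4

Derivation:
Constraint 1 (U < W) on D(U)={2,3,4,6} D(W)={2,5,6}: U {2,3,4,6}->{2,3,4}; W {2,5,6}->{5,6} => REVISION
Constraint 2 (U < Y) on D(U)={2,3,4} D(Y)={2,3,4,5,6}: Y {2,3,4,5,6}->{3,4,5,6} => REVISION
Constraint 3 (Y + U = W) on D(Y)={3,4,5,6} D(U)={2,3,4} D(W)={5,6}: Y {3,4,5,6}->{3,4}; U {2,3,4}->{2,3} => REVISION
Constraint 4 (W < Z) on D(W)={5,6} D(Z)={2,3,4,5,6}: W {5,6}->{5}; Z {2,3,4,5,6}->{6} => REVISION
Total revisions = 4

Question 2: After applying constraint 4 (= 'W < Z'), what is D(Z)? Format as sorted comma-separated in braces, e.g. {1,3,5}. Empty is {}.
Constraint 1 (U < W) on D(U)={2,3,4,6} D(W)={2,5,6}: U {2,3,4,6}->{2,3,4}; W {2,5,6}->{5,6}
Constraint 2 (U < Y) on D(U)={2,3,4} D(Y)={2,3,4,5,6}: Y {2,3,4,5,6}->{3,4,5,6}
Constraint 3 (Y + U = W) on D(Y)={3,4,5,6} D(U)={2,3,4} D(W)={5,6}: Y {3,4,5,6}->{3,4}; U {2,3,4}->{2,3}
Constraint 4 (W < Z) on D(W)={5,6} D(Z)={2,3,4,5,6}: W {5,6}->{5}; Z {2,3,4,5,6}->{6}
So after constraint 4: D(Z) = {6}

Answer: {6}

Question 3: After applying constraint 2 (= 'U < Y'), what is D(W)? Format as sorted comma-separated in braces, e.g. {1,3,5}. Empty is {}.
Constraint 1 (U < W) on D(U)={2,3,4,6} D(W)={2,5,6}: U {2,3,4,6}->{2,3,4}; W {2,5,6}->{5,6}
Constraint 2 (U < Y) on D(U)={2,3,4} D(Y)={2,3,4,5,6}: Y {2,3,4,5,6}->{3,4,5,6}
So after constraint 2: D(W) = {5,6}

Answer: {5,6}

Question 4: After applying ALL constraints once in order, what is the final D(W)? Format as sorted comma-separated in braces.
Constraint 1 (U < W) on D(U)={2,3,4,6} D(W)={2,5,6}: U {2,3,4,6}->{2,3,4}; W {2,5,6}->{5,6}
Constraint 2 (U < Y) on D(U)={2,3,4} D(Y)={2,3,4,5,6}: Y {2,3,4,5,6}->{3,4,5,6}
Constraint 3 (Y + U = W) on D(Y)={3,4,5,6} D(U)={2,3,4} D(W)={5,6}: Y {3,4,5,6}->{3,4}; U {2,3,4}->{2,3}
Constraint 4 (W < Z) on D(W)={5,6} D(Z)={2,3,4,5,6}: W {5,6}->{5}; Z {2,3,4,5,6}->{6}
So after all 4 constraints: D(W) = {5}

Answer: {5}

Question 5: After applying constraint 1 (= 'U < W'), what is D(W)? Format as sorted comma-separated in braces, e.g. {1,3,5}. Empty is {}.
Answer: {5,6}

Derivation:
Constraint 1 (U < W) on D(U)={2,3,4,6} D(W)={2,5,6}: U {2,3,4,6}->{2,3,4}; W {2,5,6}->{5,6}
So after constraint 1: D(W) = {5,6}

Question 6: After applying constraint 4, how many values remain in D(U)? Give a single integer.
Constraint 1 (U < W) on D(U)={2,3,4,6} D(W)={2,5,6}: U {2,3,4,6}->{2,3,4}; W {2,5,6}->{5,6}
Constraint 2 (U < Y) on D(U)={2,3,4} D(Y)={2,3,4,5,6}: Y {2,3,4,5,6}->{3,4,5,6}
Constraint 3 (Y + U = W) on D(Y)={3,4,5,6} D(U)={2,3,4} D(W)={5,6}: Y {3,4,5,6}->{3,4}; U {2,3,4}->{2,3}
Constraint 4 (W < Z) on D(W)={5,6} D(Z)={2,3,4,5,6}: W {5,6}->{5}; Z {2,3,4,5,6}->{6}
So after constraint 4: D(U)={2,3}, size = 2

Answer: 2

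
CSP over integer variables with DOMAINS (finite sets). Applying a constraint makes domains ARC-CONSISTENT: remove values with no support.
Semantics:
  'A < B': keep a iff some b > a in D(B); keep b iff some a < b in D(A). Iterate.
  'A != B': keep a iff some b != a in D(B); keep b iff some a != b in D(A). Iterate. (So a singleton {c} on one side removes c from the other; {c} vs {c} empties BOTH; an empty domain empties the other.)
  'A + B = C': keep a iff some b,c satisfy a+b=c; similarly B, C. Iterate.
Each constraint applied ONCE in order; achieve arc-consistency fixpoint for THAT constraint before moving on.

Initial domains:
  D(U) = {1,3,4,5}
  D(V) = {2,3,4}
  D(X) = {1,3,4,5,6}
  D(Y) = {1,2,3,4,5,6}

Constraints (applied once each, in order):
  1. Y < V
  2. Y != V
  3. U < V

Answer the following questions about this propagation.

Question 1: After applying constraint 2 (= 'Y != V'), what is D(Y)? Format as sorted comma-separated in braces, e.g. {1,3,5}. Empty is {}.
Constraint 1 (Y < V) on D(Y)={1,2,3,4,5,6} D(V)={2,3,4}: Y {1,2,3,4,5,6}->{1,2,3}
Constraint 2 (Y != V) on D(Y)={1,2,3} D(V)={2,3,4}: no change
So after constraint 2: D(Y) = {1,2,3}

Answer: {1,2,3}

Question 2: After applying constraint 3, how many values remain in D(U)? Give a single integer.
Constraint 1 (Y < V) on D(Y)={1,2,3,4,5,6} D(V)={2,3,4}: Y {1,2,3,4,5,6}->{1,2,3}
Constraint 2 (Y != V) on D(Y)={1,2,3} D(V)={2,3,4}: no change
Constraint 3 (U < V) on D(U)={1,3,4,5} D(V)={2,3,4}: U {1,3,4,5}->{1,3}
So after constraint 3: D(U)={1,3}, size = 2

Answer: 2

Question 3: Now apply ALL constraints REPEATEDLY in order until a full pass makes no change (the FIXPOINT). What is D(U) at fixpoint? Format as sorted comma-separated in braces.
pass 0 (initial): D(U)={1,3,4,5}
pass 1: U {1,3,4,5}->{1,3}; Y {1,2,3,4,5,6}->{1,2,3}
pass 2: no change
Fixpoint after 2 passes: D(U) = {1,3}

Answer: {1,3}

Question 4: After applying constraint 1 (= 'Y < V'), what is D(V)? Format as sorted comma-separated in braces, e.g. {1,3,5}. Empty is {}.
Answer: {2,3,4}

Derivation:
Constraint 1 (Y < V) on D(Y)={1,2,3,4,5,6} D(V)={2,3,4}: Y {1,2,3,4,5,6}->{1,2,3}
So after constraint 1: D(V) = {2,3,4}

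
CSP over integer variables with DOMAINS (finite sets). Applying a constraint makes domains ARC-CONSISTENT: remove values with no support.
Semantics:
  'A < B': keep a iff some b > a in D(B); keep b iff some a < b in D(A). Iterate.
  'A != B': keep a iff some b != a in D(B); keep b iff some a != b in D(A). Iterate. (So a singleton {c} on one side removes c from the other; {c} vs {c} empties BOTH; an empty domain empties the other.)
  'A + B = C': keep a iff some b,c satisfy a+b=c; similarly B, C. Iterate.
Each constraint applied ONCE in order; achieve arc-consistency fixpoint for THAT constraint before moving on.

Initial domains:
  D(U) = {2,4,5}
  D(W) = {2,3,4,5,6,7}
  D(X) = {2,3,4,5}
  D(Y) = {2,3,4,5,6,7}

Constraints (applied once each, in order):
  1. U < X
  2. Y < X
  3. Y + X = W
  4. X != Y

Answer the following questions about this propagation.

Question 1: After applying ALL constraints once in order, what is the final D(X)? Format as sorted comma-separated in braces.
Answer: {3,4,5}

Derivation:
Constraint 1 (U < X) on D(U)={2,4,5} D(X)={2,3,4,5}: U {2,4,5}->{2,4}; X {2,3,4,5}->{3,4,5}
Constraint 2 (Y < X) on D(Y)={2,3,4,5,6,7} D(X)={3,4,5}: Y {2,3,4,5,6,7}->{2,3,4}
Constraint 3 (Y + X = W) on D(Y)={2,3,4} D(X)={3,4,5} D(W)={2,3,4,5,6,7}: W {2,3,4,5,6,7}->{5,6,7}
Constraint 4 (X != Y) on D(X)={3,4,5} D(Y)={2,3,4}: no change
So after all 4 constraints: D(X) = {3,4,5}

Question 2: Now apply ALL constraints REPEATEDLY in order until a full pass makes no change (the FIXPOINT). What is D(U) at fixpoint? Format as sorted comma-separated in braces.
pass 0 (initial): D(U)={2,4,5}
pass 1: U {2,4,5}->{2,4}; W {2,3,4,5,6,7}->{5,6,7}; X {2,3,4,5}->{3,4,5}; Y {2,3,4,5,6,7}->{2,3,4}
pass 2: no change
Fixpoint after 2 passes: D(U) = {2,4}

Answer: {2,4}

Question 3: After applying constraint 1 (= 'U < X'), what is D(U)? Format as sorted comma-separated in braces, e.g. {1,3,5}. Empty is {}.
Answer: {2,4}

Derivation:
Constraint 1 (U < X) on D(U)={2,4,5} D(X)={2,3,4,5}: U {2,4,5}->{2,4}; X {2,3,4,5}->{3,4,5}
So after constraint 1: D(U) = {2,4}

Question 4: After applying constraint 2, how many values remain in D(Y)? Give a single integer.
Answer: 3

Derivation:
Constraint 1 (U < X) on D(U)={2,4,5} D(X)={2,3,4,5}: U {2,4,5}->{2,4}; X {2,3,4,5}->{3,4,5}
Constraint 2 (Y < X) on D(Y)={2,3,4,5,6,7} D(X)={3,4,5}: Y {2,3,4,5,6,7}->{2,3,4}
So after constraint 2: D(Y)={2,3,4}, size = 3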